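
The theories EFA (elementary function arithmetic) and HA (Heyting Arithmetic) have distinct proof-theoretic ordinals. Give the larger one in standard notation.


Proof-theoretic ordinal of EFA (elementary function arithmetic): omega^3
Proof-theoretic ordinal of HA (Heyting Arithmetic): epsilon_0
Comparing: omega^3 < epsilon_0.
The larger ordinal is epsilon_0 (from HA (Heyting Arithmetic)).

epsilon_0


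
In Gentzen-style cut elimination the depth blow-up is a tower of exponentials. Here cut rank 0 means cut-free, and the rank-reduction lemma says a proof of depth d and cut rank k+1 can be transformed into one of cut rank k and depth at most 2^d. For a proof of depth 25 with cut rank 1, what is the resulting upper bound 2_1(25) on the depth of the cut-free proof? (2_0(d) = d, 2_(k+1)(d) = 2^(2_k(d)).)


Each rank reduction sends depth d to at most 2^d; cut rank r needs r reductions.
2_0(25) = 25
2_1(25) = 2^25 = 33554432
Cut-free depth bound = 33554432

33554432


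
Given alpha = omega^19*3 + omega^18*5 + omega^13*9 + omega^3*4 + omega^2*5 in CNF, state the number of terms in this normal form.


CNF: omega^19*3 + omega^18*5 + omega^13*9 + omega^3*4 + omega^2*5
Count the summands separated by '+':
  term 1: omega^19*3
  term 2: omega^18*5
  term 3: omega^13*9
  term 4: omega^3*4
  term 5: omega^2*5
Total terms = 5

5


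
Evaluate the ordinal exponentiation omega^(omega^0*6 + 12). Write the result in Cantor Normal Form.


omega^(omega^0*6 + 12):
omega^0 = 1, so the exponent is 6 + 12 = 18 (finite ordinal addition).
Result = omega^18, already a single CNF term.

omega^18


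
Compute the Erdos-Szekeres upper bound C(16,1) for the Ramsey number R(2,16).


R(2,16) <= C(2+16-2, 2-1) = C(16, 1)
C(16, 1) = 16! / (1! * 15!)
= 16

16


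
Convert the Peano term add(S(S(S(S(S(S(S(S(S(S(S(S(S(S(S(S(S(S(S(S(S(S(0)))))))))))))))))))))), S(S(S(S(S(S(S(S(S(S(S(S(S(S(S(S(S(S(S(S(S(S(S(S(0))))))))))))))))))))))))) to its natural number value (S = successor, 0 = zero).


add(S^22(0), S^24(0)):
S^22(0) = 22
S^24(0) = 24
22 + 24 = 46

46


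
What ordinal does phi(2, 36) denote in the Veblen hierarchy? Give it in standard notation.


phi(2, 36):
phi(2, beta) = zeta_beta (the beta-th zeta number, fixed point of epsilon).
phi(2, 36) = zeta_36

zeta_36


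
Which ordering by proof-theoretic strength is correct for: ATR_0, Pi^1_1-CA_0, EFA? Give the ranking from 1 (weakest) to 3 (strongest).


Ordering by consistency strength:
1. EFA
2. ATR_0
3. Pi^1_1-CA_0


ATR_0=2, Pi^1_1-CA_0=3, EFA=1


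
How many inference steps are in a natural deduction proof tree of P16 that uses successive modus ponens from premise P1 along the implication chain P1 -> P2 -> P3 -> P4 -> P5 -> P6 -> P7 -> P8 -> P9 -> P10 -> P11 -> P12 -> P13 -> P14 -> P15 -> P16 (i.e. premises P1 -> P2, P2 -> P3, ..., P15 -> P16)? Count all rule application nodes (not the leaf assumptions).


We have a chain: P1 -> P2 -> P3 -> P4 -> P5 -> P6 -> P7 -> P8 -> P9 -> P10 -> P11 -> P12 -> P13 -> P14 -> P15 -> P16.
Each modus ponens application produces the next variable.
The chain has 16 propositions, so 16-1 = 15 modus ponens steps.
Total inference nodes = 15

15


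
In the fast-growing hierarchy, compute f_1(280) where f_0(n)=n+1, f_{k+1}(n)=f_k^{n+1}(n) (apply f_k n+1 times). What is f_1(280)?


f_1(280) = f_0^281(280)
f_0 adds 1 each time, applied 281 times.
f_1(280) = 280 + 281 = 561

561


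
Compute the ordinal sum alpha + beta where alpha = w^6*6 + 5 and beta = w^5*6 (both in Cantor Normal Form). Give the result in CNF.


Ordinal addition (w^6*6 + 5) + w^5*6:
alpha's leading term has exponent 6 > beta's exponent 5, so it survives.
alpha's tail term has exponent 0 < beta's exponent 5, so it is absorbed by beta.
In ordinal addition, any term followed by a strictly larger-exponent term is absorbed.
Result = w^6*6 + w^5*6

w^6*6 + w^5*6


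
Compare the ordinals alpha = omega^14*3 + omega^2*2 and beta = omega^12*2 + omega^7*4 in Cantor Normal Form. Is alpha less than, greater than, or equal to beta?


Compare term by term from highest exponent:
alpha = omega^14*3 + omega^2*2
beta = omega^12*2 + omega^7*4
Term 1: alpha has omega^14*3, beta has omega^12*2
Term 2: alpha has omega^2*2, beta has omega^7*4
Result: alpha > beta

alpha > beta


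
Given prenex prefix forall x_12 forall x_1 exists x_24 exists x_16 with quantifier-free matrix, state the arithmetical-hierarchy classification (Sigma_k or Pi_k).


Leading quantifier is forall, so the class is Pi.
Number of quantifier blocks = alternations + 1 = 1 + 1 = 2.
Classification: Pi_2

Pi_2


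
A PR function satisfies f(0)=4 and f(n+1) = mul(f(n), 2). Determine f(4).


f(0) = 4
f(1) = mul(f(0), 2) = mul(4, 2) = 8
f(2) = mul(f(1), 2) = mul(8, 2) = 16
f(3) = mul(f(2), 2) = mul(16, 2) = 32
f(4) = mul(f(3), 2) = mul(32, 2) = 64


64


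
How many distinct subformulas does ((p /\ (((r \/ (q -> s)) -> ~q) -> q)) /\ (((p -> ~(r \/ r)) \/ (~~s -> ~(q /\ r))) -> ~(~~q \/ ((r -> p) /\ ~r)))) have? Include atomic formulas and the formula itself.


Formula: ((p /\ (((r \/ (q -> s)) -> ~q) -> q)) /\ (((p -> ~(r \/ r)) \/ (~~s -> ~(q /\ r))) -> ~(~~q \/ ((r -> p) /\ ~r))))
Subformulas found:
  1. r
  2. p
  3. q
  4. s
  5. ~s
  6. ~r
  7. ~q
  8. ~~s
  9. ~~q
  10. (r -> p)
  11. (r \/ r)
  12. (q -> s)
  13. (q /\ r)
  14. ~(r \/ r)
  15. ~(q /\ r)
  16. (r \/ (q -> s))
  17. (p -> ~(r \/ r))
  18. ((r -> p) /\ ~r)
  19. (~~s -> ~(q /\ r))
  20. ((r \/ (q -> s)) -> ~q)
  21. (~~q \/ ((r -> p) /\ ~r))
  22. ~(~~q \/ ((r -> p) /\ ~r))
  23. (((r \/ (q -> s)) -> ~q) -> q)
  24. (p /\ (((r \/ (q -> s)) -> ~q) -> q))
  25. ((p -> ~(r \/ r)) \/ (~~s -> ~(q /\ r)))
  26. (((p -> ~(r \/ r)) \/ (~~s -> ~(q /\ r))) -> ~(~~q \/ ((r -> p) /\ ~r)))
  27. ((p /\ (((r \/ (q -> s)) -> ~q) -> q)) /\ (((p -> ~(r \/ r)) \/ (~~s -> ~(q /\ r))) -> ~(~~q \/ ((r -> p) /\ ~r))))
Total distinct subformulas = 27

27


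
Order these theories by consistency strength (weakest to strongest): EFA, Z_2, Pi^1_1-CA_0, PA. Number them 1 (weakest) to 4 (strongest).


Ordering by consistency strength:
1. EFA
2. PA
3. Pi^1_1-CA_0
4. Z_2


EFA=1, Z_2=4, Pi^1_1-CA_0=3, PA=2


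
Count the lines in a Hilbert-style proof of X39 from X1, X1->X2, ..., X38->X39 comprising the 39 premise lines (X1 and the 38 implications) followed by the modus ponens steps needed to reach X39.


We have 39 premise lines: X1 and 38 implications.
Each implication is detached once by MP, giving 38 MP lines.
39 premise lines + 38 MP lines = 77 total lines.

77


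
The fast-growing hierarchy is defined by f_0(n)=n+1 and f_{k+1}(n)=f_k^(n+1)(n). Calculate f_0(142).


f_0(142) = 142 + 1 = 143

143


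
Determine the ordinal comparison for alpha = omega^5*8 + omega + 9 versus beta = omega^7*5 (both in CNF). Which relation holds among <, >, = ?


Compare term by term from highest exponent:
alpha = omega^5*8 + omega + 9
beta = omega^7*5
Term 1: alpha has omega^5*8, beta has omega^7*5
Term 2: alpha has omega^1*1, beta has omega^0*0
Term 3: alpha has omega^0*9, beta has omega^0*0
Result: alpha < beta

alpha < beta


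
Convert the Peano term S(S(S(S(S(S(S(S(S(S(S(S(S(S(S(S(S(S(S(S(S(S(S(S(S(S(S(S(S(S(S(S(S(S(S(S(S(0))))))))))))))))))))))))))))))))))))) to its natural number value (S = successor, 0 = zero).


Counting successors applied to 0:
37 applications of S to 0 = 37

37


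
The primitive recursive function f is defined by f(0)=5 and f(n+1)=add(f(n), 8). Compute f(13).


f(0) = 5
f(1) = add(f(0), 8) = add(5, 8) = 13
f(2) = add(f(1), 8) = add(13, 8) = 21
f(3) = add(f(2), 8) = add(21, 8) = 29
f(4) = add(f(3), 8) = add(29, 8) = 37
f(5) = add(f(4), 8) = add(37, 8) = 45
f(6) = add(f(5), 8) = add(45, 8) = 53
f(7) = add(f(6), 8) = add(53, 8) = 61
f(8) = add(f(7), 8) = add(61, 8) = 69
f(9) = add(f(8), 8) = add(69, 8) = 77
f(10) = add(f(9), 8) = add(77, 8) = 85
f(11) = add(f(10), 8) = add(85, 8) = 93
f(12) = add(f(11), 8) = add(93, 8) = 101
f(13) = add(f(12), 8) = add(101, 8) = 109


109


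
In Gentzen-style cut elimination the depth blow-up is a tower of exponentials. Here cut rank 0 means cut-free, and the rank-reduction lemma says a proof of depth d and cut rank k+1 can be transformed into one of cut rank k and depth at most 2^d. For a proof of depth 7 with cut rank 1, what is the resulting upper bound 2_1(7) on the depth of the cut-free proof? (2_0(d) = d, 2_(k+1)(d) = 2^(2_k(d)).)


Each rank reduction sends depth d to at most 2^d; cut rank r needs r reductions.
2_0(7) = 7
2_1(7) = 2^7 = 128
Cut-free depth bound = 128

128


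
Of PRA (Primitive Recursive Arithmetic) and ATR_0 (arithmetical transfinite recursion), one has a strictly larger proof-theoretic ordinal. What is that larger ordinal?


Proof-theoretic ordinal of PRA (Primitive Recursive Arithmetic): omega^omega
Proof-theoretic ordinal of ATR_0 (arithmetical transfinite recursion): Gamma_0
Comparing: omega^omega < Gamma_0.
The larger ordinal is Gamma_0 (from ATR_0 (arithmetical transfinite recursion)).

Gamma_0


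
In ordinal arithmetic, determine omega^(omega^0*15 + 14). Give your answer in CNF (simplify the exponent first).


omega^(omega^0*15 + 14):
omega^0 = 1, so the exponent is 15 + 14 = 29 (finite ordinal addition).
Result = omega^29, already a single CNF term.

omega^29


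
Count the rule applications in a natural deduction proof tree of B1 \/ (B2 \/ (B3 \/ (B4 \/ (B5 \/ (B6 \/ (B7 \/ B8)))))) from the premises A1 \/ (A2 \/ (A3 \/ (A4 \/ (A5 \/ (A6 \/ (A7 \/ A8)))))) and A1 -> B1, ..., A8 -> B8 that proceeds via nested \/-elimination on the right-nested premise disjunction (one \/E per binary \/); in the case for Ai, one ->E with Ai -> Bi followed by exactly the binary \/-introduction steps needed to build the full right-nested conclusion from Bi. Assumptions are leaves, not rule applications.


Constructive dilemma with 8 branches, all disjunctions right-nested:
- \/E: the premise has 7 binary \/, each eliminated once: 7 nodes.
- ->E: one per case (Ai with Ai -> Bi gives Bi): 8 nodes.
- \/I: in case i < n, Bi needs 1 step to form Bi \/ (B(i+1) \/ ...) and then i-1 steps to prepend B(i-1), ..., B1, i.e. i steps; in case i = n, B8 needs 7 prepend steps.
  \/I total = (1 + 2 + ... + 7) + 7 = 28 + 7 = 35 nodes.
Total = 7 + 8 + 35 = 50

50


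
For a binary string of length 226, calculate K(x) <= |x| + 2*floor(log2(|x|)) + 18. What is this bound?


floor(log2(226)) = 7
2 * 7 = 14
K(x) <= 226 + 14 + 18 = 258

258


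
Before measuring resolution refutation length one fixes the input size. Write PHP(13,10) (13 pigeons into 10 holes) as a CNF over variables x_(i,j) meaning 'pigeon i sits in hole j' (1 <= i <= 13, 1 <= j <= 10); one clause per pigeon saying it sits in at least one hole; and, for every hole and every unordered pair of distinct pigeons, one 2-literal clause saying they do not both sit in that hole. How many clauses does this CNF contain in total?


PHP(13,10): 13 pigeons, 10 holes, 13*10 = 130 variables.
- pigeon clauses: one per pigeon -> 13 clauses
- hole clauses: 10 holes * C(13,2) = 10 * 78 -> 780 clauses
Total clauses = 13 + 780 = 793

793


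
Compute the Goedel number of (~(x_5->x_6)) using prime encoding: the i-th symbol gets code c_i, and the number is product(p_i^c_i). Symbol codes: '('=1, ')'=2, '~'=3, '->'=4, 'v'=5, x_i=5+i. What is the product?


Formula: (~(x_5->x_6))
Symbol codes: [1, 3, 1, 10, 4, 11, 2, 2]
Primes: [2, 3, 5, 7, 11, 13, 17, 19]
p_1^1 = 2^1 = 2
p_2^3 = 3^3 = 27
p_3^1 = 5^1 = 5
p_4^10 = 7^10 = 282475249
p_5^4 = 11^4 = 14641
p_6^11 = 13^11 = 1792160394037
p_7^2 = 17^2 = 289
p_8^2 = 19^2 = 361
Product = 208783813081185499077901216626390

208783813081185499077901216626390


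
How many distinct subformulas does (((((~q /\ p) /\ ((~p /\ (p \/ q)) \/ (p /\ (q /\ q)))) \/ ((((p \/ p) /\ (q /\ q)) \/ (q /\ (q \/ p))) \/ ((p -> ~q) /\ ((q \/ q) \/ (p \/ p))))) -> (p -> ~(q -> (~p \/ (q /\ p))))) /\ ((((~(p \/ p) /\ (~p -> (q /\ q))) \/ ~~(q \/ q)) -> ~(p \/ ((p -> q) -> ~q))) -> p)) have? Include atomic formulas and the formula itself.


Formula: (((((~q /\ p) /\ ((~p /\ (p \/ q)) \/ (p /\ (q /\ q)))) \/ ((((p \/ p) /\ (q /\ q)) \/ (q /\ (q \/ p))) \/ ((p -> ~q) /\ ((q \/ q) \/ (p \/ p))))) -> (p -> ~(q -> (~p \/ (q /\ p))))) /\ ((((~(p \/ p) /\ (~p -> (q /\ q))) \/ ~~(q \/ q)) -> ~(p \/ ((p -> q) -> ~q))) -> p))
Subformulas found:
  1. p
  2. q
  3. ~p
  4. ~q
  5. (q \/ p)
  6. (q /\ p)
  7. (q /\ q)
  8. (p -> q)
  9. (p \/ p)
  10. (p \/ q)
  11. (q \/ q)
  12. (~q /\ p)
  13. (p -> ~q)
  14. ~(q \/ q)
  15. ~(p \/ p)
  16. ~~(q \/ q)
  17. (p /\ (q /\ q))
  18. (q /\ (q \/ p))
  19. (~p \/ (q /\ p))
  20. (~p /\ (p \/ q))
  21. (~p -> (q /\ q))
  22. ((p -> q) -> ~q)
  23. ((q \/ q) \/ (p \/ p))
  24. ((p \/ p) /\ (q /\ q))
  25. (q -> (~p \/ (q /\ p)))
  26. (p \/ ((p -> q) -> ~q))
  27. ~(p \/ ((p -> q) -> ~q))
  28. ~(q -> (~p \/ (q /\ p)))
  29. (~(p \/ p) /\ (~p -> (q /\ q)))
  30. (p -> ~(q -> (~p \/ (q /\ p))))
  31. ((p -> ~q) /\ ((q \/ q) \/ (p \/ p)))
  32. ((~p /\ (p \/ q)) \/ (p /\ (q /\ q)))
  33. (((p \/ p) /\ (q /\ q)) \/ (q /\ (q \/ p)))
  34. ((~(p \/ p) /\ (~p -> (q /\ q))) \/ ~~(q \/ q))
  35. ((~q /\ p) /\ ((~p /\ (p \/ q)) \/ (p /\ (q /\ q))))
  36. (((~(p \/ p) /\ (~p -> (q /\ q))) \/ ~~(q \/ q)) -> ~(p \/ ((p -> q) -> ~q)))
  37. ((((~(p \/ p) /\ (~p -> (q /\ q))) \/ ~~(q \/ q)) -> ~(p \/ ((p -> q) -> ~q))) -> p)
  38. ((((p \/ p) /\ (q /\ q)) \/ (q /\ (q \/ p))) \/ ((p -> ~q) /\ ((q \/ q) \/ (p \/ p))))
  39. (((~q /\ p) /\ ((~p /\ (p \/ q)) \/ (p /\ (q /\ q)))) \/ ((((p \/ p) /\ (q /\ q)) \/ (q /\ (q \/ p))) \/ ((p -> ~q) /\ ((q \/ q) \/ (p \/ p)))))
  40. ((((~q /\ p) /\ ((~p /\ (p \/ q)) \/ (p /\ (q /\ q)))) \/ ((((p \/ p) /\ (q /\ q)) \/ (q /\ (q \/ p))) \/ ((p -> ~q) /\ ((q \/ q) \/ (p \/ p))))) -> (p -> ~(q -> (~p \/ (q /\ p)))))
  41. (((((~q /\ p) /\ ((~p /\ (p \/ q)) \/ (p /\ (q /\ q)))) \/ ((((p \/ p) /\ (q /\ q)) \/ (q /\ (q \/ p))) \/ ((p -> ~q) /\ ((q \/ q) \/ (p \/ p))))) -> (p -> ~(q -> (~p \/ (q /\ p))))) /\ ((((~(p \/ p) /\ (~p -> (q /\ q))) \/ ~~(q \/ q)) -> ~(p \/ ((p -> q) -> ~q))) -> p))
Total distinct subformulas = 41

41


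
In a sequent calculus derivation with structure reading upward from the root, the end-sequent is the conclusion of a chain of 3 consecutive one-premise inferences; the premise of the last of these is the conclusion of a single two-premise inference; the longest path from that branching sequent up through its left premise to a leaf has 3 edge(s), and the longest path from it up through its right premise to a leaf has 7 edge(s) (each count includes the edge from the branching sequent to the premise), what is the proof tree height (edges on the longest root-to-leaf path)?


Longest path through the left premise: 3 edges (measured from the branching sequent)
Longest path through the right premise: 7 edges
Height of the subtree rooted at the branching sequent: max(3, 7) = 7
The branching sequent sits 3 edges above the root (the chain of one-premise inferences), so height = 7 + 3 = 10

10


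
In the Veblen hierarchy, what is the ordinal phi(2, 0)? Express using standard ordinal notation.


phi(2, 0):
phi(2, beta) = zeta_beta (the beta-th zeta number, fixed point of epsilon).
phi(2, 0) = zeta_0

zeta_0


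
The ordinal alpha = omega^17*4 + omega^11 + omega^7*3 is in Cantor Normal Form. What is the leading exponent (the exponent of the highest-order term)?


CNF: omega^17*4 + omega^11 + omega^7*3
The leading term is omega^17*4, which has exponent 17.

17


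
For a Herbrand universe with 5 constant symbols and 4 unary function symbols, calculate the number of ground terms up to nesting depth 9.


Herbrand terms by depth:
Depth 0: 5 constants
Depth 1: 20 new terms (running total: 25)
Depth 2: 80 new terms (running total: 105)
Depth 3: 320 new terms (running total: 425)
Depth 4: 1280 new terms (running total: 1705)
Depth 5: 5120 new terms (running total: 6825)
Depth 6: 20480 new terms (running total: 27305)
Depth 7: 81920 new terms (running total: 109225)
Depth 8: 327680 new terms (running total: 436905)
Depth 9: 1310720 new terms (running total: 1747625)
Total distinct ground terms = 1747625

1747625


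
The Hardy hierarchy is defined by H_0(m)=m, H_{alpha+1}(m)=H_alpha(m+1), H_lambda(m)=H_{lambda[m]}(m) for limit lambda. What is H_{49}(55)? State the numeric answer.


H_49(55):
For finite ordinals k, H_k(n) = n + k (each successor step adds 1).
H_49(55) = 55 + 49 = 104

104


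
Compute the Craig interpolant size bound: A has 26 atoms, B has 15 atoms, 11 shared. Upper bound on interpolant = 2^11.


Shared atoms = 11
Craig interpolant size bound = 2^11
= 2048

2048


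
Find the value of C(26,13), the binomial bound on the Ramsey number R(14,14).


R(14,14) <= C(14+14-2, 14-1) = C(26, 13)
C(26, 13) = 26! / (13! * 13!)
= 10400600

10400600


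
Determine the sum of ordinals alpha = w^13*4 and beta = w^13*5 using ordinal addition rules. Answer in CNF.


Ordinal addition w^13*4 + w^13*5:
Both terms have the same exponent 13.
w^e*c + w^e*d = w^e*(c+d).
Result = w^13*(4+5) = w^13*9

w^13*9


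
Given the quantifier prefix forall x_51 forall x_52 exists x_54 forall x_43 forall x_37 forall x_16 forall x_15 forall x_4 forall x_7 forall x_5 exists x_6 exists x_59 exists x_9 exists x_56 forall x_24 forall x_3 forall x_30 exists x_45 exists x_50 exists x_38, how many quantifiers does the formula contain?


Quantifier prefix has 20 quantifier symbols.
Quantifier depth = 20

20


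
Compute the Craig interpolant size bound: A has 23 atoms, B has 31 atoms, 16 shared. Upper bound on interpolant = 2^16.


Shared atoms = 16
Craig interpolant size bound = 2^16
= 65536

65536


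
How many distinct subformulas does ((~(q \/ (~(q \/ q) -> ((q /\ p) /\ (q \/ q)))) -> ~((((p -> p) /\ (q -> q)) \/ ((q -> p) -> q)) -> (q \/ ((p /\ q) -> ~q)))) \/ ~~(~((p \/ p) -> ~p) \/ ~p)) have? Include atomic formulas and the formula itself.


Formula: ((~(q \/ (~(q \/ q) -> ((q /\ p) /\ (q \/ q)))) -> ~((((p -> p) /\ (q -> q)) \/ ((q -> p) -> q)) -> (q \/ ((p /\ q) -> ~q)))) \/ ~~(~((p \/ p) -> ~p) \/ ~p))
Subformulas found:
  1. q
  2. p
  3. ~p
  4. ~q
  5. (p \/ p)
  6. (q /\ p)
  7. (p /\ q)
  8. (q -> p)
  9. (p -> p)
  10. (q -> q)
  11. (q \/ q)
  12. ~(q \/ q)
  13. ((q -> p) -> q)
  14. ((p \/ p) -> ~p)
  15. ((p /\ q) -> ~q)
  16. ~((p \/ p) -> ~p)
  17. ((q /\ p) /\ (q \/ q))
  18. ((p -> p) /\ (q -> q))
  19. (q \/ ((p /\ q) -> ~q))
  20. (~((p \/ p) -> ~p) \/ ~p)
  21. ~(~((p \/ p) -> ~p) \/ ~p)
  22. ~~(~((p \/ p) -> ~p) \/ ~p)
  23. (~(q \/ q) -> ((q /\ p) /\ (q \/ q)))
  24. (((p -> p) /\ (q -> q)) \/ ((q -> p) -> q))
  25. (q \/ (~(q \/ q) -> ((q /\ p) /\ (q \/ q))))
  26. ~(q \/ (~(q \/ q) -> ((q /\ p) /\ (q \/ q))))
  27. ((((p -> p) /\ (q -> q)) \/ ((q -> p) -> q)) -> (q \/ ((p /\ q) -> ~q)))
  28. ~((((p -> p) /\ (q -> q)) \/ ((q -> p) -> q)) -> (q \/ ((p /\ q) -> ~q)))
  29. (~(q \/ (~(q \/ q) -> ((q /\ p) /\ (q \/ q)))) -> ~((((p -> p) /\ (q -> q)) \/ ((q -> p) -> q)) -> (q \/ ((p /\ q) -> ~q))))
  30. ((~(q \/ (~(q \/ q) -> ((q /\ p) /\ (q \/ q)))) -> ~((((p -> p) /\ (q -> q)) \/ ((q -> p) -> q)) -> (q \/ ((p /\ q) -> ~q)))) \/ ~~(~((p \/ p) -> ~p) \/ ~p))
Total distinct subformulas = 30

30


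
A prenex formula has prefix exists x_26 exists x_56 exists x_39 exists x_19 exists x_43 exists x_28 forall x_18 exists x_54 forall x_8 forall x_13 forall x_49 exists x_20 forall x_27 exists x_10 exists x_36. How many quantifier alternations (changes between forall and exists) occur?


Walk the prefix and count type changes:
  position 1: exists -> exists
  position 2: exists -> exists
  position 3: exists -> exists
  position 4: exists -> exists
  position 5: exists -> exists
  position 6: exists -> forall <-- alternation
  position 7: forall -> exists <-- alternation
  position 8: exists -> forall <-- alternation
  position 9: forall -> forall
  position 10: forall -> forall
  position 11: forall -> exists <-- alternation
  position 12: exists -> forall <-- alternation
  position 13: forall -> exists <-- alternation
  position 14: exists -> exists
Total alternations = 6

6


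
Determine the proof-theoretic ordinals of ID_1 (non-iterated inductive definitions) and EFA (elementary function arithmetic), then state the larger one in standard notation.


Proof-theoretic ordinal of ID_1 (non-iterated inductive definitions): psi_0(epsilon_{Omega+1})
Proof-theoretic ordinal of EFA (elementary function arithmetic): omega^3
Comparing: omega^3 < psi_0(epsilon_{Omega+1}).
The larger ordinal is psi_0(epsilon_{Omega+1}) (from ID_1 (non-iterated inductive definitions)).

psi_0(epsilon_{Omega+1})


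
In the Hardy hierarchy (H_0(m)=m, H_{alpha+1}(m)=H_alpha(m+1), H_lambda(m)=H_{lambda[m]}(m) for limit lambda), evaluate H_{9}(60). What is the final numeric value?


H_9(60):
For finite ordinals k, H_k(n) = n + k (each successor step adds 1).
H_9(60) = 60 + 9 = 69

69


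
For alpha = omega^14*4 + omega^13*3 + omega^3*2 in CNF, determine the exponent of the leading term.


CNF: omega^14*4 + omega^13*3 + omega^3*2
The leading term is omega^14*4, which has exponent 14.

14


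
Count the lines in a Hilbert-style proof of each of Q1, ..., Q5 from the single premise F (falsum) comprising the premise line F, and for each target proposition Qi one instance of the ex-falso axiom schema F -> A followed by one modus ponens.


Ex falso, line by line:
- 1 premise line (F)
- 5 targets, each needing 1 axiom instance (F -> Qi) + 1 MP = 2 lines: 2 * 5 = 10
Total = 1 + 10 = 11 lines.

11


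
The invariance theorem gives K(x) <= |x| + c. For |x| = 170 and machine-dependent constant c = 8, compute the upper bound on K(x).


K(x) <= |x| + c = 170 + 8 = 178

178


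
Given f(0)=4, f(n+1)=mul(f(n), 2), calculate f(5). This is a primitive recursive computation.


f(0) = 4
f(1) = mul(f(0), 2) = mul(4, 2) = 8
f(2) = mul(f(1), 2) = mul(8, 2) = 16
f(3) = mul(f(2), 2) = mul(16, 2) = 32
f(4) = mul(f(3), 2) = mul(32, 2) = 64
f(5) = mul(f(4), 2) = mul(64, 2) = 128


128


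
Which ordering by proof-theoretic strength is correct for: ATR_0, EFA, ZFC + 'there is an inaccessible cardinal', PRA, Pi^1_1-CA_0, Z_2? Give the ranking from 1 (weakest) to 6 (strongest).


Ordering by consistency strength:
1. EFA
2. PRA
3. ATR_0
4. Pi^1_1-CA_0
5. Z_2
6. ZFC + 'there is an inaccessible cardinal'


ATR_0=3, EFA=1, ZFC + 'there is an inaccessible cardinal'=6, PRA=2, Pi^1_1-CA_0=4, Z_2=5


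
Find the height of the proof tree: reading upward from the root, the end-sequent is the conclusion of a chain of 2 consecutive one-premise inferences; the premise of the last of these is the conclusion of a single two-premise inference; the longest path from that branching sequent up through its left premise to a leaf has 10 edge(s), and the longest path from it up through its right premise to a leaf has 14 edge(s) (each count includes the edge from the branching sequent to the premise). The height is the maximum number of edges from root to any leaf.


Longest path through the left premise: 10 edges (measured from the branching sequent)
Longest path through the right premise: 14 edges
Height of the subtree rooted at the branching sequent: max(10, 14) = 14
The branching sequent sits 2 edges above the root (the chain of one-premise inferences), so height = 14 + 2 = 16

16


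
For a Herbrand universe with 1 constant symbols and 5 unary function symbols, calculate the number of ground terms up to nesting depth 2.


Herbrand terms by depth:
Depth 0: 1 constants
Depth 1: 5 new terms (running total: 6)
Depth 2: 25 new terms (running total: 31)
Total distinct ground terms = 31

31


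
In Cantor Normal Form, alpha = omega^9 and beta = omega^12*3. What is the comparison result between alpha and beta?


Compare term by term from highest exponent:
alpha = omega^9
beta = omega^12*3
Term 1: alpha has omega^9*1, beta has omega^12*3
Result: alpha < beta

alpha < beta


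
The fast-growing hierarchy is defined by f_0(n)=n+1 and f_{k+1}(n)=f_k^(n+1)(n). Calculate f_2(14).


f_2(14) = f_1^15(14)
f_1(m) = 2m + 1.
Iterating: f_1^k(n) = 2^k*(n+1) - 1.
f_2(14) = 2^15*(14+1) - 1 = 32768*15 - 1 = 491519

491519


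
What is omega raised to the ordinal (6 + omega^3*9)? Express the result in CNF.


omega^(6 + omega^3*9):
In ordinal addition a term is absorbed by a following term of strictly larger exponent: 0 < 3, so 6 + omega^3*9 = omega^3*9.
omega raised to a CNF ordinal is a single CNF term: Result = omega^(omega^3*9)

omega^(omega^3*9)


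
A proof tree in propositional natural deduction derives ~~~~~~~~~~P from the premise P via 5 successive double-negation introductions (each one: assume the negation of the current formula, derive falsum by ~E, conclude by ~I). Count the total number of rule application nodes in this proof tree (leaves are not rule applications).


Each double-negation introduction (from C infer ~~C) uses 2 inference nodes: one ~E (C and ~C give falsum) and one ~I (discharge ~C).
5 double negations = 5 * 2 = 10 inference nodes.

10


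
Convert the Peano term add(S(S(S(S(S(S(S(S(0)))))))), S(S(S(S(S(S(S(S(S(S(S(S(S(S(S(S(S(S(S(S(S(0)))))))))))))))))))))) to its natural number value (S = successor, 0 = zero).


add(S^8(0), S^21(0)):
S^8(0) = 8
S^21(0) = 21
8 + 21 = 29

29


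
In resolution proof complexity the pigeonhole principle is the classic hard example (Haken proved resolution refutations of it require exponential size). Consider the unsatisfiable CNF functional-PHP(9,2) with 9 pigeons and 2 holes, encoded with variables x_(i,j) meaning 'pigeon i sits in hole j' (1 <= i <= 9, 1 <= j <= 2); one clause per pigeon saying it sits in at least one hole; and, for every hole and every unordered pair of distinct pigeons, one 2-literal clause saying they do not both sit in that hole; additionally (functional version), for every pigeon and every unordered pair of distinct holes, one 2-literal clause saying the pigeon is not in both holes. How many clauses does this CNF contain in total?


functional-PHP(9,2): 9 pigeons, 2 holes, 9*2 = 18 variables.
- pigeon clauses: one per pigeon -> 9 clauses
- hole clauses: 2 holes * C(9,2) = 2 * 36 -> 72 clauses
- functional clauses: 9 pigeons * C(2,2) = 9 * 1 -> 9 clauses
Total clauses = 9 + 72 + 9 = 90

90


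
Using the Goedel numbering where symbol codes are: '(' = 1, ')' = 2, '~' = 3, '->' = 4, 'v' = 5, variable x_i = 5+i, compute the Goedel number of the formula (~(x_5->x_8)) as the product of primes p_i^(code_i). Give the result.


Formula: (~(x_5->x_8))
Symbol codes: [1, 3, 1, 10, 4, 13, 2, 2]
Primes: [2, 3, 5, 7, 11, 13, 17, 19]
p_1^1 = 2^1 = 2
p_2^3 = 3^3 = 27
p_3^1 = 5^1 = 5
p_4^10 = 7^10 = 282475249
p_5^4 = 11^4 = 14641
p_6^13 = 13^13 = 302875106592253
p_7^2 = 17^2 = 289
p_8^2 = 19^2 = 361
Product = 35284464410720349344165305609859910

35284464410720349344165305609859910


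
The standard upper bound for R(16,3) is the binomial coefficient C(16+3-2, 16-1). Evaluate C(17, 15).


R(16,3) <= C(16+3-2, 16-1) = C(17, 15)
C(17, 15) = 17! / (15! * 2!)
= 136

136


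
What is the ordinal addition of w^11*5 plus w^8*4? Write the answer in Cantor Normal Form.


Ordinal addition w^11*5 + w^8*4:
Leading exponent of alpha (11) > leading exponent of beta (8).
Since alpha's term has higher exponent than beta's leading term,
the sum is simply alpha followed by beta.
Result = w^11*5 + w^8*4

w^11*5 + w^8*4


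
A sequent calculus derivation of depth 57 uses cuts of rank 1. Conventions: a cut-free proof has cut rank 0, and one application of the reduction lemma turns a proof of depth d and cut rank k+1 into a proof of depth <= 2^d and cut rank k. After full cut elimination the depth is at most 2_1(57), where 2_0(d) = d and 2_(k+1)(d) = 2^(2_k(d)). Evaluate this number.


Each rank reduction sends depth d to at most 2^d; cut rank r needs r reductions.
2_0(57) = 57
2_1(57) = 2^57 = 144115188075855872
Cut-free depth bound = 144115188075855872

144115188075855872


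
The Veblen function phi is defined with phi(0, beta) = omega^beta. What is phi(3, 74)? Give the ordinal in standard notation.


phi(3, 74):
phi(3, beta) = eta_beta (the beta-th eta number, fixed point of zeta).
phi(3, 74) = eta_74

eta_74


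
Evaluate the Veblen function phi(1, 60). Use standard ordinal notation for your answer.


phi(1, 60):
phi(1, beta) = epsilon_beta (the beta-th epsilon number).
phi(1, 60) = epsilon_60

epsilon_60


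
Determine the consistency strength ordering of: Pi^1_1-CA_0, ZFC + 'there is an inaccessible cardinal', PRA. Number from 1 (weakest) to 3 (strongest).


Ordering by consistency strength:
1. PRA
2. Pi^1_1-CA_0
3. ZFC + 'there is an inaccessible cardinal'


Pi^1_1-CA_0=2, ZFC + 'there is an inaccessible cardinal'=3, PRA=1


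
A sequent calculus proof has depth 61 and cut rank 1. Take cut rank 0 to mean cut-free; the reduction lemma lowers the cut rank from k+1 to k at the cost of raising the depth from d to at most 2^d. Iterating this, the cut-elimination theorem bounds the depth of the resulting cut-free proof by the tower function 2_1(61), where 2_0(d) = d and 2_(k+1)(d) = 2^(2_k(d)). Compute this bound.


Each rank reduction sends depth d to at most 2^d; cut rank r needs r reductions.
2_0(61) = 61
2_1(61) = 2^61 = 2305843009213693952
Cut-free depth bound = 2305843009213693952

2305843009213693952


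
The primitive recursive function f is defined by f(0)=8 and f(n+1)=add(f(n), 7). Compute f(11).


f(0) = 8
f(1) = add(f(0), 7) = add(8, 7) = 15
f(2) = add(f(1), 7) = add(15, 7) = 22
f(3) = add(f(2), 7) = add(22, 7) = 29
f(4) = add(f(3), 7) = add(29, 7) = 36
f(5) = add(f(4), 7) = add(36, 7) = 43
f(6) = add(f(5), 7) = add(43, 7) = 50
f(7) = add(f(6), 7) = add(50, 7) = 57
f(8) = add(f(7), 7) = add(57, 7) = 64
f(9) = add(f(8), 7) = add(64, 7) = 71
f(10) = add(f(9), 7) = add(71, 7) = 78
f(11) = add(f(10), 7) = add(78, 7) = 85


85


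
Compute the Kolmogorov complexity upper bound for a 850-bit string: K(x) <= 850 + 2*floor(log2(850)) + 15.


floor(log2(850)) = 9
2 * 9 = 18
K(x) <= 850 + 18 + 15 = 883

883


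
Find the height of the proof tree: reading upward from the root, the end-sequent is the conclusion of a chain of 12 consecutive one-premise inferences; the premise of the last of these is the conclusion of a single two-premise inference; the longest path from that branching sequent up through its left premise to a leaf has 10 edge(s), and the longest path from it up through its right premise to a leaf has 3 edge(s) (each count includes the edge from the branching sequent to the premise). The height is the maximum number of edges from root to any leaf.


Longest path through the left premise: 10 edges (measured from the branching sequent)
Longest path through the right premise: 3 edges
Height of the subtree rooted at the branching sequent: max(10, 3) = 10
The branching sequent sits 12 edges above the root (the chain of one-premise inferences), so height = 10 + 12 = 22

22


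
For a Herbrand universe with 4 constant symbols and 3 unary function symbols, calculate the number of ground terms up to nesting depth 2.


Herbrand terms by depth:
Depth 0: 4 constants
Depth 1: 12 new terms (running total: 16)
Depth 2: 36 new terms (running total: 52)
Total distinct ground terms = 52

52


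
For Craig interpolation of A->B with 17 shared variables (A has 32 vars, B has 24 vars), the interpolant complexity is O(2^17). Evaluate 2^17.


Shared atoms = 17
Craig interpolant size bound = 2^17
= 131072

131072


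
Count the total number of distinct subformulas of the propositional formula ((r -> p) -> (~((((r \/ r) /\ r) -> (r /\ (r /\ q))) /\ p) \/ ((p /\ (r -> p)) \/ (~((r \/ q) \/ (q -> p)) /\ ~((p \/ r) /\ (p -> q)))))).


Formula: ((r -> p) -> (~((((r \/ r) /\ r) -> (r /\ (r /\ q))) /\ p) \/ ((p /\ (r -> p)) \/ (~((r \/ q) \/ (q -> p)) /\ ~((p \/ r) /\ (p -> q))))))
Subformulas found:
  1. r
  2. q
  3. p
  4. (r -> p)
  5. (r /\ q)
  6. (q -> p)
  7. (r \/ r)
  8. (r \/ q)
  9. (p -> q)
  10. (p \/ r)
  11. (p /\ (r -> p))
  12. ((r \/ r) /\ r)
  13. (r /\ (r /\ q))
  14. ((p \/ r) /\ (p -> q))
  15. ((r \/ q) \/ (q -> p))
  16. ~((r \/ q) \/ (q -> p))
  17. ~((p \/ r) /\ (p -> q))
  18. (((r \/ r) /\ r) -> (r /\ (r /\ q)))
  19. ((((r \/ r) /\ r) -> (r /\ (r /\ q))) /\ p)
  20. ~((((r \/ r) /\ r) -> (r /\ (r /\ q))) /\ p)
  21. (~((r \/ q) \/ (q -> p)) /\ ~((p \/ r) /\ (p -> q)))
  22. ((p /\ (r -> p)) \/ (~((r \/ q) \/ (q -> p)) /\ ~((p \/ r) /\ (p -> q))))
  23. (~((((r \/ r) /\ r) -> (r /\ (r /\ q))) /\ p) \/ ((p /\ (r -> p)) \/ (~((r \/ q) \/ (q -> p)) /\ ~((p \/ r) /\ (p -> q)))))
  24. ((r -> p) -> (~((((r \/ r) /\ r) -> (r /\ (r /\ q))) /\ p) \/ ((p /\ (r -> p)) \/ (~((r \/ q) \/ (q -> p)) /\ ~((p \/ r) /\ (p -> q))))))
Total distinct subformulas = 24

24


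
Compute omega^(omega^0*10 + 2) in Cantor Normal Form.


omega^(omega^0*10 + 2):
omega^0 = 1, so the exponent is 10 + 2 = 12 (finite ordinal addition).
Result = omega^12, already a single CNF term.

omega^12


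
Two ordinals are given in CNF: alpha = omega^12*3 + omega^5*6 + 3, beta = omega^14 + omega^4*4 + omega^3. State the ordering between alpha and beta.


Compare term by term from highest exponent:
alpha = omega^12*3 + omega^5*6 + 3
beta = omega^14 + omega^4*4 + omega^3
Term 1: alpha has omega^12*3, beta has omega^14*1
Term 2: alpha has omega^5*6, beta has omega^4*4
Term 3: alpha has omega^0*3, beta has omega^3*1
Result: alpha < beta

alpha < beta


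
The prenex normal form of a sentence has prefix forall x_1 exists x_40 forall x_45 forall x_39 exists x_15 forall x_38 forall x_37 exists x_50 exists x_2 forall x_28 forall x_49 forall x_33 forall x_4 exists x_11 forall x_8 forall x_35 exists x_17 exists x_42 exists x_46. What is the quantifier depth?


Quantifier prefix has 19 quantifier symbols.
Quantifier depth = 19

19


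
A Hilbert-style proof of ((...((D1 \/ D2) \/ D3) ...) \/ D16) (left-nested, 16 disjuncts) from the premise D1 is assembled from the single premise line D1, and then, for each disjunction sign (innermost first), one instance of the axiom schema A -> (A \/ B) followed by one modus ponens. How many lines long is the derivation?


Building the left-nested 16-ary disjunction from D1:
- 1 premise line (D1)
- 16 disjuncts means 15 disjunction signs; each needs 1 axiom instance + 1 MP = 2 lines: 2 * 15 = 30
Total = 1 + 30 = 31 lines.

31


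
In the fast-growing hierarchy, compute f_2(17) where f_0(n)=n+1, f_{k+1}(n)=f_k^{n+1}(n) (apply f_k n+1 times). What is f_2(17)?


f_2(17) = f_1^18(17)
f_1(m) = 2m + 1.
Iterating: f_1^k(n) = 2^k*(n+1) - 1.
f_2(17) = 2^18*(17+1) - 1 = 262144*18 - 1 = 4718591

4718591


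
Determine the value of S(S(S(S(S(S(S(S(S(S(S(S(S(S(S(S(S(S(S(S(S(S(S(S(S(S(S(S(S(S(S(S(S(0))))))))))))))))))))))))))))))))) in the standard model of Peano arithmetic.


Counting successors applied to 0:
33 applications of S to 0 = 33

33


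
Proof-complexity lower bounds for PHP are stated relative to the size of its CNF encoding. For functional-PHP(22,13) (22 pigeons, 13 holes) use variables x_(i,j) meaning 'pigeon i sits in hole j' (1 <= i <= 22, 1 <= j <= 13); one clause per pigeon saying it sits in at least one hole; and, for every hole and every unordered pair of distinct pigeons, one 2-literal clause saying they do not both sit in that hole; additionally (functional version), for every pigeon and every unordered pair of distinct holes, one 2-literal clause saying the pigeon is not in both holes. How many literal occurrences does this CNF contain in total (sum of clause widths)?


functional-PHP(22,13): 22 pigeons, 13 holes, 22*13 = 286 variables.
- pigeon clauses: one per pigeon -> 22 clauses of width 13 -> 286 literals
- hole clauses: 13 holes * C(22,2) = 13 * 231 -> 3003 clauses of width 2 -> 6006 literals
- functional clauses: 22 pigeons * C(13,2) = 22 * 78 -> 1716 clauses of width 2 -> 3432 literals
Total literal occurrences = 286 + 6006 + 3432 = 9724

9724


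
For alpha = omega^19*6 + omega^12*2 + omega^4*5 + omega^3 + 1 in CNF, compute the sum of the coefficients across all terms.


CNF: omega^19*6 + omega^12*2 + omega^4*5 + omega^3 + 1
Coefficients: 6 + 2 + 5 + 1 + 1 = 15

15


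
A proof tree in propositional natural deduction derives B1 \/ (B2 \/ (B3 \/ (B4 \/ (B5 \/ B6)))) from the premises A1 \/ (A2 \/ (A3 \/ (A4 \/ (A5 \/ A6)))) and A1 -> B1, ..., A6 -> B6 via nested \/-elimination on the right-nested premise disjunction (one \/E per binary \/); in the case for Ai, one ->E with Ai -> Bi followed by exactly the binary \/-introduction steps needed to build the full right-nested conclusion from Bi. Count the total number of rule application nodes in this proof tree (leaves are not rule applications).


Constructive dilemma with 6 branches, all disjunctions right-nested:
- \/E: the premise has 5 binary \/, each eliminated once: 5 nodes.
- ->E: one per case (Ai with Ai -> Bi gives Bi): 6 nodes.
- \/I: in case i < n, Bi needs 1 step to form Bi \/ (B(i+1) \/ ...) and then i-1 steps to prepend B(i-1), ..., B1, i.e. i steps; in case i = n, B6 needs 5 prepend steps.
  \/I total = (1 + 2 + ... + 5) + 5 = 15 + 5 = 20 nodes.
Total = 5 + 6 + 20 = 31

31


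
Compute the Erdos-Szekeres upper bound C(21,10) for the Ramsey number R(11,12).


R(11,12) <= C(11+12-2, 11-1) = C(21, 10)
C(21, 10) = 21! / (10! * 11!)
= 352716

352716


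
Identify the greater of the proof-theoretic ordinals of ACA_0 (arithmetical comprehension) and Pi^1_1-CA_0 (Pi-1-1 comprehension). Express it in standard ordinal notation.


Proof-theoretic ordinal of ACA_0 (arithmetical comprehension): epsilon_0
Proof-theoretic ordinal of Pi^1_1-CA_0 (Pi-1-1 comprehension): psi_0(Omega_omega)
Comparing: epsilon_0 < psi_0(Omega_omega).
The larger ordinal is psi_0(Omega_omega) (from Pi^1_1-CA_0 (Pi-1-1 comprehension)).

psi_0(Omega_omega)


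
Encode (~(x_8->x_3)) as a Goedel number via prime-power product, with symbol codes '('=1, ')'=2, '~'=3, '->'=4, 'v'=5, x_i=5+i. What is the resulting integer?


Formula: (~(x_8->x_3))
Symbol codes: [1, 3, 1, 13, 4, 8, 2, 2]
Primes: [2, 3, 5, 7, 11, 13, 17, 19]
p_1^1 = 2^1 = 2
p_2^3 = 3^3 = 27
p_3^1 = 5^1 = 5
p_4^13 = 7^13 = 96889010407
p_5^4 = 11^4 = 14641
p_6^8 = 13^8 = 815730721
p_7^2 = 17^2 = 289
p_8^2 = 19^2 = 361
Product = 32595743234795915422721946883410

32595743234795915422721946883410


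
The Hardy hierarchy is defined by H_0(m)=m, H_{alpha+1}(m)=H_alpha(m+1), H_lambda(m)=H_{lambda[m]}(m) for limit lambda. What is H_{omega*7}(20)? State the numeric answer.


H_{omega*7}(20):
For the Hardy hierarchy, H_{omega*k}(n) = 2^k * n.
2^7 = 128.
128 * 20 = 2560

2560


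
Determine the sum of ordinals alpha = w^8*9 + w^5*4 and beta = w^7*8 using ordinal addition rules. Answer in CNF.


Ordinal addition (w^8*9 + w^5*4) + w^7*8:
alpha's leading term has exponent 8 > beta's exponent 7, so it survives.
alpha's tail term has exponent 5 < beta's exponent 7, so it is absorbed by beta.
In ordinal addition, any term followed by a strictly larger-exponent term is absorbed.
Result = w^8*9 + w^7*8

w^8*9 + w^7*8


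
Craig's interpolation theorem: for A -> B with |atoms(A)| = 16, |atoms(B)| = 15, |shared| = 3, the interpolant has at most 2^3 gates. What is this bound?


Shared atoms = 3
Craig interpolant size bound = 2^3
= 8

8


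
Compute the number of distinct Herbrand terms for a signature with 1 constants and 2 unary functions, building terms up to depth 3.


Herbrand terms by depth:
Depth 0: 1 constants
Depth 1: 2 new terms (running total: 3)
Depth 2: 4 new terms (running total: 7)
Depth 3: 8 new terms (running total: 15)
Total distinct ground terms = 15

15


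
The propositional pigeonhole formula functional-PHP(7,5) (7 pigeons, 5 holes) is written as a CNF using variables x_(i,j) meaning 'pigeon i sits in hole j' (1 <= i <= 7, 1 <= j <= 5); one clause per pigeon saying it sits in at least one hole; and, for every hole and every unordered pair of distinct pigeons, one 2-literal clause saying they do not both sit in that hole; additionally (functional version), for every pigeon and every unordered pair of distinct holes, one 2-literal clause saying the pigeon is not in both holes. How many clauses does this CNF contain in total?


functional-PHP(7,5): 7 pigeons, 5 holes, 7*5 = 35 variables.
- pigeon clauses: one per pigeon -> 7 clauses
- hole clauses: 5 holes * C(7,2) = 5 * 21 -> 105 clauses
- functional clauses: 7 pigeons * C(5,2) = 7 * 10 -> 70 clauses
Total clauses = 7 + 105 + 70 = 182

182
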